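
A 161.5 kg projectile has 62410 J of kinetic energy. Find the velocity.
v = √(2·KE/m) = √(2·62410/161.5) = 27.8 m/s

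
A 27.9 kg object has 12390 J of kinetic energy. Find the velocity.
v = √(2·KE/m) = √(2·12390/27.9) = 29.8 m/s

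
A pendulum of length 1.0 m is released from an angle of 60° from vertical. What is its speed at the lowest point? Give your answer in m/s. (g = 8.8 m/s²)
h = L(1 − cosθ) = 1.0(1 − cos60°) = 0.5 m
v = √(2gh) = √(2·8.8·0.5) = 2.966 m/s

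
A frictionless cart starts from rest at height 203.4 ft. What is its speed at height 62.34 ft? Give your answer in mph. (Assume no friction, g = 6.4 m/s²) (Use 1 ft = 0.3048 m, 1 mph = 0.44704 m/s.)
Convert to SI: h₁−h₂ = 42.9951 m
mgh₁ = mgh₂ + ½mv² ⇒ v = √(2g(h₁−h₂)) = √(2·6.4·42.9951) = 23.4593 m/s = 52.48 mph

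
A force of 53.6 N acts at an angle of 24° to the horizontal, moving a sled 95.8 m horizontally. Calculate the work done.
W = F·d·cosθ = (53.6)(95.8)cos(24°) = 4691 J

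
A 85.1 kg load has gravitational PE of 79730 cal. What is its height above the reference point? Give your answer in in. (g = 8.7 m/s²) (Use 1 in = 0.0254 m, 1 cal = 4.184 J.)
Convert to SI: m = 85.1 kg, PE = 333590 J
h = PE/(mg) = 333590/(85.1·8.7) = 450.572 m = 17740 in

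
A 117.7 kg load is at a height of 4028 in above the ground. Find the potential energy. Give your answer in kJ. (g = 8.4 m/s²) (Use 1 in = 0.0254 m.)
Convert to SI: m = 117.7 kg, h = 102.311 m
PE = mgh = (117.7)(8.4)(102.311) = 101153 J = 101.2 kJ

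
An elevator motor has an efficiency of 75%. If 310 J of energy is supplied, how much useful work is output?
W_out = η·W_in = 0.75·310 = 232.5 J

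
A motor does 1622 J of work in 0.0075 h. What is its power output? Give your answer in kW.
Convert to SI: W = 1622.0 J, t = 27.0 s
P = W/t = 1622.0/27.0 = 60.0741 W = 0.06007 kW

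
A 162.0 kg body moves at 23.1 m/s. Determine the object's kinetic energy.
KE = ½mv² = ½(162.0)(23.1)² = 43220 J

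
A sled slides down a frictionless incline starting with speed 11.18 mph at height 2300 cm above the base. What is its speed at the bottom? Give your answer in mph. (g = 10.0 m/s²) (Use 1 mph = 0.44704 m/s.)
Convert to SI: v₀ = 4.99791 m/s, h = 23.0 m
½mv₀² + mgh = ½mv² ⇒ v = √(v₀² + 2gh) = √(4.99791² + 2·10.0·23.0) = 22.0222 m/s = 49.26 mph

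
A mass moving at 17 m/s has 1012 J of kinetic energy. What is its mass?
m = 2·KE/v² = 2·1012/(17)² = 7.003 kg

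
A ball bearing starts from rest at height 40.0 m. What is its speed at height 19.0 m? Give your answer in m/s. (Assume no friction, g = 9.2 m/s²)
mgh₁ = mgh₂ + ½mv² ⇒ v = √(2g(h₁−h₂)) = √(2·9.2·21.0) = 19.66 m/s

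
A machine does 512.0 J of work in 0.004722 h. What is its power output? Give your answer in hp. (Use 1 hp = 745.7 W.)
Convert to SI: W = 512.0 J, t = 16.9992 s
P = W/t = 512.0/16.9992 = 30.1191 W = 0.04039 hp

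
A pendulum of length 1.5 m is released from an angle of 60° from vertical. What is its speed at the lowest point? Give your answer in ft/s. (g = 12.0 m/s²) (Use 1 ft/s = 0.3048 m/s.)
h = L(1 − cosθ) = 1.5(1 − cos60°) = 0.75 m
v = √(2gh) = √(2·12.0·0.75) = 4.24264 m/s = 13.92 ft/s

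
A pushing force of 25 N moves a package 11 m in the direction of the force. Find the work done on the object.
W = F·d = (25)(11) = 275.0 J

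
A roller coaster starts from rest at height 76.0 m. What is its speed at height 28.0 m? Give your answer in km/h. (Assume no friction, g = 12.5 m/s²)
mgh₁ = mgh₂ + ½mv² ⇒ v = √(2g(h₁−h₂)) = √(2·12.5·48.0) = 34.641 m/s = 124.7 km/h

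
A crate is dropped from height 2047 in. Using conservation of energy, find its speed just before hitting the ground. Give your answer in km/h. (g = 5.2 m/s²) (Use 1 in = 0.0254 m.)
Convert to SI: h = 51.9938 m
mgh = ½mv² ⇒ v = √(2gh) = √(2·5.2·51.9938) = 23.2537 m/s = 83.71 km/h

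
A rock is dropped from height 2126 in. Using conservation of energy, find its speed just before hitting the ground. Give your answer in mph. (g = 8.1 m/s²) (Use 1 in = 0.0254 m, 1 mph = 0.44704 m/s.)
Convert to SI: h = 54.0004 m
mgh = ½mv² ⇒ v = √(2gh) = √(2·8.1·54.0004) = 29.5771 m/s = 66.16 mph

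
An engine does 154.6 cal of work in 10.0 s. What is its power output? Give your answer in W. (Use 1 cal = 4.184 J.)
Convert to SI: W = 646.846 J, t = 10.0 s
P = W/t = 646.846/10.0 = 64.68 W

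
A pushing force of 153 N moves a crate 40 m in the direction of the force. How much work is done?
W = F·d = (153)(40) = 6120 J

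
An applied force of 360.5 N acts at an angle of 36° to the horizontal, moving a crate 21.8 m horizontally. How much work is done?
W = F·d·cosθ = (360.5)(21.8)cos(36°) = 6358 J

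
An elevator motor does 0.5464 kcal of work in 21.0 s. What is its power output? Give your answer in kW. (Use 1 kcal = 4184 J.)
Convert to SI: W = 2286.14 J, t = 21.0 s
P = W/t = 2286.14/21.0 = 108.864 W = 0.1089 kW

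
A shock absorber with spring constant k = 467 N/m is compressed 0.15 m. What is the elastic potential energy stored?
PE = ½kx² = ½(467)(0.15)² = 5.254 J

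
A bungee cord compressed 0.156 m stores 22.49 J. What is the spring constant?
k = 2·PE/x² = 2·22.49/(0.156)² = 1848 N/m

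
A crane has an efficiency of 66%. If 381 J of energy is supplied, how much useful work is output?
W_out = η·W_in = 0.66·381 = 251.46 J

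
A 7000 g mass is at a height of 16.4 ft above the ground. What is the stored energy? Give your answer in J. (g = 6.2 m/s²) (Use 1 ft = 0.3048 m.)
Convert to SI: m = 7.0 kg, h = 4.99872 m
PE = mgh = (7.0)(6.2)(4.99872) = 216.9 J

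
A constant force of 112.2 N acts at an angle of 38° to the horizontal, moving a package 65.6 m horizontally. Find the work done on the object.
W = F·d·cosθ = (112.2)(65.6)cos(38°) = 5800 J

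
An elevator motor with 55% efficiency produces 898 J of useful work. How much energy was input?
W_in = W_out/η = 898/0.55 = 1633 J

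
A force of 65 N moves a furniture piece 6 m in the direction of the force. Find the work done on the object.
W = F·d = (65)(6) = 390.0 J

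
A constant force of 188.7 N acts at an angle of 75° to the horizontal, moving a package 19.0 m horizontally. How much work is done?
W = F·d·cosθ = (188.7)(19.0)cos(75°) = 927.9 J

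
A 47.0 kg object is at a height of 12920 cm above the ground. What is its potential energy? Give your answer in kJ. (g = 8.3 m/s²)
Convert to SI: m = 47.0 kg, h = 129.2 m
PE = mgh = (47.0)(8.3)(129.2) = 50400.9 J = 50.4 kJ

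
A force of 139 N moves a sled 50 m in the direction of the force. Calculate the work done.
W = F·d = (139)(50) = 6950 J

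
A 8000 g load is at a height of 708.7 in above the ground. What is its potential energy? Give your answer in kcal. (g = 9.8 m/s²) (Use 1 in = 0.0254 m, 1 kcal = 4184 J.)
Convert to SI: m = 8.0 kg, h = 18.001 m
PE = mgh = (8.0)(9.8)(18.001) = 1411.28 J = 0.3373 kcal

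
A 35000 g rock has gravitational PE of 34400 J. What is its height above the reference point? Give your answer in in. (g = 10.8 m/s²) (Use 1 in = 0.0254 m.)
Convert to SI: m = 35.0 kg, PE = 34400.0 J
h = PE/(mg) = 34400.0/(35.0·10.8) = 91.0053 m = 3583 in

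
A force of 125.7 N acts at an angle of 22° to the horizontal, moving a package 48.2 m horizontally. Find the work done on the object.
W = F·d·cosθ = (125.7)(48.2)cos(22°) = 5618 J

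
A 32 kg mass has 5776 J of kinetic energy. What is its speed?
v = √(2·KE/m) = √(2·5776/32) = 19.0 m/s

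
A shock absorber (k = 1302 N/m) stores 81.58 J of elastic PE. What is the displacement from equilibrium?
x = √(2·PE/k) = √(2·81.58/1302) = 0.354 m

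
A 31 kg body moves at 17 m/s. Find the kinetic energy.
KE = ½mv² = ½(31)(17)² = 4479.5 J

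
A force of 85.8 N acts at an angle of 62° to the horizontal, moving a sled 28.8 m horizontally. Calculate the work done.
W = F·d·cosθ = (85.8)(28.8)cos(62°) = 1160 J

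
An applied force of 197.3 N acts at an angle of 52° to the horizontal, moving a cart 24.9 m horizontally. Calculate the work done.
W = F·d·cosθ = (197.3)(24.9)cos(52°) = 3025 J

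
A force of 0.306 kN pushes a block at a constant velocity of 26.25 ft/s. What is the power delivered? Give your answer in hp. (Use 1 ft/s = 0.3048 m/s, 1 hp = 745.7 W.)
Convert to SI: F = 306.0 N, v = 8.001 m/s
P = Fv = (306.0)(8.001) = 2448.31 W = 3.283 hp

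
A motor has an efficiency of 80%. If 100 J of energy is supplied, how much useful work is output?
W_out = η·W_in = 0.8·100 = 80.0 J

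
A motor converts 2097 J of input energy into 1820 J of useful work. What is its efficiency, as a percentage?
η = W_out/W_in = 1820/2097 = 86.79%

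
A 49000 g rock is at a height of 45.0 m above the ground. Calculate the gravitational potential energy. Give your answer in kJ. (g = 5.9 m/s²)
Convert to SI: m = 49.0 kg, h = 45.0 m
PE = mgh = (49.0)(5.9)(45.0) = 13009.5 J = 13.01 kJ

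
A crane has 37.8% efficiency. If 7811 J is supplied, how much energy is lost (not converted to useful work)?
W_lost = W_in(1 − η) = 7811·(1 − 0.378) = 4858 J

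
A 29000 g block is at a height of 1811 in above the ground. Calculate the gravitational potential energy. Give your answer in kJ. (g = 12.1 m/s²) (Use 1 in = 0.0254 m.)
Convert to SI: m = 29.0 kg, h = 45.9994 m
PE = mgh = (29.0)(12.1)(45.9994) = 16141.2 J = 16.14 kJ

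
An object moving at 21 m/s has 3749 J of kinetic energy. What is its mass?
m = 2·KE/v² = 2·3749/(21)² = 17.0 kg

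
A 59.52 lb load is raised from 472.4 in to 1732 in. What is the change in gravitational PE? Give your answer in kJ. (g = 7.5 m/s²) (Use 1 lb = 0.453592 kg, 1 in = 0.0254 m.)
Convert to SI: m = 26.9978 kg, Δh = 31.9938 m
ΔPE = mgΔh = (26.9978)(7.5)(31.9938) = 6478.22 J = 6.478 kJ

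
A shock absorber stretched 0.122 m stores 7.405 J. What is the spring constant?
k = 2·PE/x² = 2·7.405/(0.122)² = 995.0 N/m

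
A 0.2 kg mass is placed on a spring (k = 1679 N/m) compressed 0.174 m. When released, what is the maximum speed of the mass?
½kx² = ½mv² ⇒ v = x√(k/m) = (0.174)√(1679/0.2) = 15.94 m/s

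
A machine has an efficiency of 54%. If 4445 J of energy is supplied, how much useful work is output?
W_out = η·W_in = 0.54·4445 = 2400.3 J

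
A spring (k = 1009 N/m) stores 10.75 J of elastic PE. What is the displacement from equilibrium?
x = √(2·PE/k) = √(2·10.75/1009) = 0.146 m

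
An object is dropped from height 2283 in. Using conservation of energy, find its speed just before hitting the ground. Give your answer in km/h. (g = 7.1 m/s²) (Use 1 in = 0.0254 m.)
Convert to SI: h = 57.9882 m
mgh = ½mv² ⇒ v = √(2gh) = √(2·7.1·57.9882) = 28.6955 m/s = 103.3 km/h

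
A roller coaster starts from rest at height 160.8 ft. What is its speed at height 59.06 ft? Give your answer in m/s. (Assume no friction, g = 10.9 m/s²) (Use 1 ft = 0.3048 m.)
Convert to SI: h₁−h₂ = 31.0104 m
mgh₁ = mgh₂ + ½mv² ⇒ v = √(2g(h₁−h₂)) = √(2·10.9·31.0104) = 26.0 m/s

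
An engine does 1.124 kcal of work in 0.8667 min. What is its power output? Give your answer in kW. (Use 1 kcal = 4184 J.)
Convert to SI: W = 4702.82 J, t = 52.002 s
P = W/t = 4702.82/52.002 = 90.4353 W = 0.09044 kW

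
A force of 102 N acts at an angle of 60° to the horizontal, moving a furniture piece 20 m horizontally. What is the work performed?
W = F·d·cosθ = (102)(20)cos(60°) = 1020 J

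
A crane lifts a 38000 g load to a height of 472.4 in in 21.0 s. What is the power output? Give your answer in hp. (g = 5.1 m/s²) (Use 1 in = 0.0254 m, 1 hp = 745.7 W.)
Convert to SI: m = 38.0 kg, h = 11.999 m, t = 21.0 s
P = mgh/t = (38.0)(5.1)(11.999)/21.0 = 110.733 W = 0.1485 hp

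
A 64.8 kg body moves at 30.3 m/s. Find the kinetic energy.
KE = ½mv² = ½(64.8)(30.3)² = 29750 J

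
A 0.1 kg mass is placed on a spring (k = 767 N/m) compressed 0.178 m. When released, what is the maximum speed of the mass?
½kx² = ½mv² ⇒ v = x√(k/m) = (0.178)√(767/0.1) = 15.59 m/s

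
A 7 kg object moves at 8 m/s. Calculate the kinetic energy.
KE = ½mv² = ½(7)(8)² = 224.0 J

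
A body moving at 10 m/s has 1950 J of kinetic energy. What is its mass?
m = 2·KE/v² = 2·1950/(10)² = 39.0 kg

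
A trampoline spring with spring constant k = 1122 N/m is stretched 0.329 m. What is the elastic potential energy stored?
PE = ½kx² = ½(1122)(0.329)² = 60.72 J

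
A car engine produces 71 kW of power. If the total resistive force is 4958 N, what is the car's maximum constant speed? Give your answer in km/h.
P = Fv ⇒ v = P/F = 71000 W/4958.0 N = 14.3203 m/s = 51.55 km/h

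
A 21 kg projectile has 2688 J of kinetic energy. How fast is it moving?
v = √(2·KE/m) = √(2·2688/21) = 16.0 m/s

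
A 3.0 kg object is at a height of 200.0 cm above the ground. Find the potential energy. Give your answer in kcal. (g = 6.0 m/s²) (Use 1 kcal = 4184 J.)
Convert to SI: m = 3.0 kg, h = 2.0 m
PE = mgh = (3.0)(6.0)(2.0) = 36.0 J = 0.008604 kcal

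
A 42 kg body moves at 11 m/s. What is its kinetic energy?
KE = ½mv² = ½(42)(11)² = 2541.0 J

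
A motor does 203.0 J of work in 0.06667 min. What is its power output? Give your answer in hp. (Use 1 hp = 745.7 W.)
Convert to SI: W = 203.0 J, t = 4.0002 s
P = W/t = 203.0/4.0002 = 50.7475 W = 0.06805 hp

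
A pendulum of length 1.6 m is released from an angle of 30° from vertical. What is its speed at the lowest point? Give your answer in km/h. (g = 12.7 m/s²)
h = L(1 − cosθ) = 1.6(1 − cos30°) = 0.214359 m
v = √(2gh) = √(2·12.7·0.214359) = 2.33339 m/s = 8.4 km/h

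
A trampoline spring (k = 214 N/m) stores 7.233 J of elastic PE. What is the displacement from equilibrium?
x = √(2·PE/k) = √(2·7.233/214) = 0.26 m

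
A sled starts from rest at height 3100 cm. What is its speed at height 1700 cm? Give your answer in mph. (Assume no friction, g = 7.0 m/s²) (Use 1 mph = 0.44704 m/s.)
Convert to SI: h₁−h₂ = 14.0 m
mgh₁ = mgh₂ + ½mv² ⇒ v = √(2g(h₁−h₂)) = √(2·7.0·14.0) = 14.0 m/s = 31.32 mph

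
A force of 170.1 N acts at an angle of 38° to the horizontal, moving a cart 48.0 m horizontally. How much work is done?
W = F·d·cosθ = (170.1)(48.0)cos(38°) = 6434 J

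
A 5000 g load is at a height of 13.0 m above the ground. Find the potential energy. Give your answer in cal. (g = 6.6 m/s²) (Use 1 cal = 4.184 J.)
Convert to SI: m = 5.0 kg, h = 13.0 m
PE = mgh = (5.0)(6.6)(13.0) = 429.0 J = 102.5 cal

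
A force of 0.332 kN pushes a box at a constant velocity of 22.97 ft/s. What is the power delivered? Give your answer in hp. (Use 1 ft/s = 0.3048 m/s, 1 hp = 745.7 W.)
Convert to SI: F = 332.0 N, v = 7.00126 m/s
P = Fv = (332.0)(7.00126) = 2324.42 W = 3.117 hp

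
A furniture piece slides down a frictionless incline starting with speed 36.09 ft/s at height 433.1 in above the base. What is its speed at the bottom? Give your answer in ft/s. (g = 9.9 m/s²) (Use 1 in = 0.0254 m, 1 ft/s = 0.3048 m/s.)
Convert to SI: v₀ = 11.0002 m/s, h = 11.0007 m
½mv₀² + mgh = ½mv² ⇒ v = √(v₀² + 2gh) = √(11.0002² + 2·9.9·11.0007) = 18.4071 m/s = 60.39 ft/s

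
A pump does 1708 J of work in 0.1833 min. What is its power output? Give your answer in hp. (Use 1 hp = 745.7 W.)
Convert to SI: W = 1708.0 J, t = 10.998 s
P = W/t = 1708.0/10.998 = 155.301 W = 0.2083 hp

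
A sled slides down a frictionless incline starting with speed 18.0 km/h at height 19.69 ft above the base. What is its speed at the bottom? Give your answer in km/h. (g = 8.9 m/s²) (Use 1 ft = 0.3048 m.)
Convert to SI: v₀ = 5.0 m/s, h = 6.00151 m
½mv₀² + mgh = ½mv² ⇒ v = √(v₀² + 2gh) = √(5.0² + 2·8.9·6.00151) = 11.4816 m/s = 41.33 km/h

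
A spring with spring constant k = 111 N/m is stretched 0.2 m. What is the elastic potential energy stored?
PE = ½kx² = ½(111)(0.2)² = 2.22 J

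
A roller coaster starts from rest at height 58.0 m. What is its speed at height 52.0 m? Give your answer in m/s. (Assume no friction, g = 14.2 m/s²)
mgh₁ = mgh₂ + ½mv² ⇒ v = √(2g(h₁−h₂)) = √(2·14.2·6.0) = 13.05 m/s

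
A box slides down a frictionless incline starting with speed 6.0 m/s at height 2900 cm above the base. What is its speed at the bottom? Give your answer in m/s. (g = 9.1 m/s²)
Convert to SI: v₀ = 6.0 m/s, h = 29.0 m
½mv₀² + mgh = ½mv² ⇒ v = √(v₀² + 2gh) = √(6.0² + 2·9.1·29.0) = 23.74 m/s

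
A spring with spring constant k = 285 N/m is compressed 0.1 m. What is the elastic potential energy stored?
PE = ½kx² = ½(285)(0.1)² = 1.425 J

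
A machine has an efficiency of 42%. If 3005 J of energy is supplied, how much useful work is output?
W_out = η·W_in = 0.42·3005 = 1262.1 J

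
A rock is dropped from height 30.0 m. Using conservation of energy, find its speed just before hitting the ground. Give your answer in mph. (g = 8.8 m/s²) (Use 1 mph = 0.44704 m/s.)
mgh = ½mv² ⇒ v = √(2gh) = √(2·8.8·30.0) = 22.9783 m/s = 51.4 mph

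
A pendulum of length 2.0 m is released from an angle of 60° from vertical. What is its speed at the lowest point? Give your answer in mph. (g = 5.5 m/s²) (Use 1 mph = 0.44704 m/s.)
h = L(1 − cosθ) = 2.0(1 − cos60°) = 1.0 m
v = √(2gh) = √(2·5.5·1.0) = 3.31662 m/s = 7.419 mph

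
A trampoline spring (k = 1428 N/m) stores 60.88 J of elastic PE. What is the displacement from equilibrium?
x = √(2·PE/k) = √(2·60.88/1428) = 0.292 m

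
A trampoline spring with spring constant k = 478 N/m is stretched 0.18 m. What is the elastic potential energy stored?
PE = ½kx² = ½(478)(0.18)² = 7.744 J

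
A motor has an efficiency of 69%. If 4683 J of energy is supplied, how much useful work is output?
W_out = η·W_in = 0.69·4683 = 3231.27 J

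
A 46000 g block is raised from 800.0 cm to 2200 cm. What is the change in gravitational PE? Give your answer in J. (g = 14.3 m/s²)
Convert to SI: m = 46.0 kg, Δh = 14.0 m
ΔPE = mgΔh = (46.0)(14.3)(14.0) = 9209 J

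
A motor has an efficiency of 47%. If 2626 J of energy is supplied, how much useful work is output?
W_out = η·W_in = 0.47·2626 = 1234.22 J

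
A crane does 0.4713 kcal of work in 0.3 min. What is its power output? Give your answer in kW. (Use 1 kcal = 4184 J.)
Convert to SI: W = 1971.92 J, t = 18.0 s
P = W/t = 1971.92/18.0 = 109.551 W = 0.1096 kW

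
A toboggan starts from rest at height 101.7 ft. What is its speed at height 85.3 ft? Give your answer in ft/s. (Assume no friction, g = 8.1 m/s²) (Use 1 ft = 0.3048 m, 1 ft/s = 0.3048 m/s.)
Convert to SI: h₁−h₂ = 4.99872 m
mgh₁ = mgh₂ + ½mv² ⇒ v = √(2g(h₁−h₂)) = √(2·8.1·4.99872) = 8.99885 m/s = 29.52 ft/s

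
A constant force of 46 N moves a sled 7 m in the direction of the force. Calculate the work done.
W = F·d = (46)(7) = 322.0 J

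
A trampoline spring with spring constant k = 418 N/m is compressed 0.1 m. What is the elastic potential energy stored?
PE = ½kx² = ½(418)(0.1)² = 2.09 J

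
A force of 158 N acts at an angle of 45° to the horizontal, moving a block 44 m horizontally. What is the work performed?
W = F·d·cosθ = (158)(44)cos(45°) = 4916 J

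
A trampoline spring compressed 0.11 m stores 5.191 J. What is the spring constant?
k = 2·PE/x² = 2·5.191/(0.11)² = 858.0 N/m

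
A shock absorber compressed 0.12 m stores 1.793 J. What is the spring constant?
k = 2·PE/x² = 2·1.793/(0.12)² = 249.0 N/m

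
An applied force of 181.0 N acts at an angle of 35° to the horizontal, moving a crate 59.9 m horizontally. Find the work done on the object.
W = F·d·cosθ = (181.0)(59.9)cos(35°) = 8881 J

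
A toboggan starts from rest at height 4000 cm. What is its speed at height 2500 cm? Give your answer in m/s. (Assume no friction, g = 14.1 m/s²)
Convert to SI: h₁−h₂ = 15.0 m
mgh₁ = mgh₂ + ½mv² ⇒ v = √(2g(h₁−h₂)) = √(2·14.1·15.0) = 20.57 m/s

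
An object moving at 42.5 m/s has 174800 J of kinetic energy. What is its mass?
m = 2·KE/v² = 2·174800/(42.5)² = 193.6 kg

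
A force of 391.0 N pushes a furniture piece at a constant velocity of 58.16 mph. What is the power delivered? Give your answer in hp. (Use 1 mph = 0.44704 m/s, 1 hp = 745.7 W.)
Convert to SI: F = 391.0 N, v = 25.9998 m/s
P = Fv = (391.0)(25.9998) = 10165.9 W = 13.63 hp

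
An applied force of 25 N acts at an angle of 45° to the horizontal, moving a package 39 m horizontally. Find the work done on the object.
W = F·d·cosθ = (25)(39)cos(45°) = 689.4 J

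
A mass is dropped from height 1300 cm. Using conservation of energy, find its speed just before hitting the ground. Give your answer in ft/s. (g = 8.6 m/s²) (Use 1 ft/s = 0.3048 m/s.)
Convert to SI: h = 13.0 m
mgh = ½mv² ⇒ v = √(2gh) = √(2·8.6·13.0) = 14.9533 m/s = 49.06 ft/s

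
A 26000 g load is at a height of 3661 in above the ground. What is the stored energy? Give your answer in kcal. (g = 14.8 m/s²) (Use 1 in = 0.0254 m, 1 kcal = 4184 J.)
Convert to SI: m = 26.0 kg, h = 92.9894 m
PE = mgh = (26.0)(14.8)(92.9894) = 35782.3 J = 8.552 kcal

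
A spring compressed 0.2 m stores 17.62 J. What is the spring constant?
k = 2·PE/x² = 2·17.62/(0.2)² = 881.0 N/m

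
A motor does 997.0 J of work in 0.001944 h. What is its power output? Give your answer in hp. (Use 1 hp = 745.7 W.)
Convert to SI: W = 997.0 J, t = 6.9984 s
P = W/t = 997.0/6.9984 = 142.461 W = 0.191 hp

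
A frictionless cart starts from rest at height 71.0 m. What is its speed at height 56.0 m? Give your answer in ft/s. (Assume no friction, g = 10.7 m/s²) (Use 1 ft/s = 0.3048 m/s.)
mgh₁ = mgh₂ + ½mv² ⇒ v = √(2g(h₁−h₂)) = √(2·10.7·15.0) = 17.9165 m/s = 58.78 ft/s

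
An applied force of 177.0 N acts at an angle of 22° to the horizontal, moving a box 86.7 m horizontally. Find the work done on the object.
W = F·d·cosθ = (177.0)(86.7)cos(22°) = 14230 J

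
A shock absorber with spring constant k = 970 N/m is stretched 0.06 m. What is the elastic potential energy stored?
PE = ½kx² = ½(970)(0.06)² = 1.746 J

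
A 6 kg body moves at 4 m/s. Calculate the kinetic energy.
KE = ½mv² = ½(6)(4)² = 48.0 J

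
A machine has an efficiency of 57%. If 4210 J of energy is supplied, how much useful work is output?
W_out = η·W_in = 0.57·4210 = 2399.7 J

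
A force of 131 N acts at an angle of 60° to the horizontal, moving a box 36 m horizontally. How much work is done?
W = F·d·cosθ = (131)(36)cos(60°) = 2358 J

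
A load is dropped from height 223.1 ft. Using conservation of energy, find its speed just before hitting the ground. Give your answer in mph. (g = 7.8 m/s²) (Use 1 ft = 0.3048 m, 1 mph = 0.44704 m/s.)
Convert to SI: h = 68.0009 m
mgh = ½mv² ⇒ v = √(2gh) = √(2·7.8·68.0009) = 32.5701 m/s = 72.86 mph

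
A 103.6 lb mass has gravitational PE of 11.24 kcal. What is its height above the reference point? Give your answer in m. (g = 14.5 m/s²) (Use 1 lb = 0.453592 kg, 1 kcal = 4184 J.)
Convert to SI: m = 46.9921 kg, PE = 47028.2 J
h = PE/(mg) = 47028.2/(46.9921·14.5) = 69.02 m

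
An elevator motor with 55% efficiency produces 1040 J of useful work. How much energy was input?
W_in = W_out/η = 1040/0.55 = 1891 J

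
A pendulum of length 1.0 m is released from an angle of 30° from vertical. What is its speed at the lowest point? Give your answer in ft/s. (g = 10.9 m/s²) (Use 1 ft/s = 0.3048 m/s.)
h = L(1 − cosθ) = 1.0(1 − cos30°) = 0.133975 m
v = √(2gh) = √(2·10.9·0.133975) = 1.70899 m/s = 5.607 ft/s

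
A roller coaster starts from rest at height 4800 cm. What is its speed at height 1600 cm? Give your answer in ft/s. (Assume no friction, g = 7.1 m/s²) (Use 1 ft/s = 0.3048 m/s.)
Convert to SI: h₁−h₂ = 32.0 m
mgh₁ = mgh₂ + ½mv² ⇒ v = √(2g(h₁−h₂)) = √(2·7.1·32.0) = 21.3167 m/s = 69.94 ft/s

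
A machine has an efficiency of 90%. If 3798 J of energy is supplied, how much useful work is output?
W_out = η·W_in = 0.9·3798 = 3418.2 J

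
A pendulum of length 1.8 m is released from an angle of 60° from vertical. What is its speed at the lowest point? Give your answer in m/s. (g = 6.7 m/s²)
h = L(1 − cosθ) = 1.8(1 − cos60°) = 0.9 m
v = √(2gh) = √(2·6.7·0.9) = 3.473 m/s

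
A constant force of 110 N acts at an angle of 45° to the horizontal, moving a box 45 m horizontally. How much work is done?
W = F·d·cosθ = (110)(45)cos(45°) = 3500 J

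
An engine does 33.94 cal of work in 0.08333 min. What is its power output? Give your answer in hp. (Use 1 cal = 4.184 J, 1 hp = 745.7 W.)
Convert to SI: W = 142.005 J, t = 4.9998 s
P = W/t = 142.005/4.9998 = 28.4021 W = 0.03809 hp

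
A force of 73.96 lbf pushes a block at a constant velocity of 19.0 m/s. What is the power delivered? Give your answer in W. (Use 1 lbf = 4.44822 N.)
Convert to SI: F = 328.99 N, v = 19.0 m/s
P = Fv = (328.99)(19.0) = 6251 W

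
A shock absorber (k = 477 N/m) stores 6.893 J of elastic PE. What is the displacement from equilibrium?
x = √(2·PE/k) = √(2·6.893/477) = 0.17 m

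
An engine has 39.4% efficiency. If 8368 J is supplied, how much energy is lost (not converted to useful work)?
W_lost = W_in(1 − η) = 8368·(1 − 0.394) = 5071 J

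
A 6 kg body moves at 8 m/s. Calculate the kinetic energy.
KE = ½mv² = ½(6)(8)² = 192.0 J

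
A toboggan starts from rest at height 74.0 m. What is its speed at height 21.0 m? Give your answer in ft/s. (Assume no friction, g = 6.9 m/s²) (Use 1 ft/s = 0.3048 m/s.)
mgh₁ = mgh₂ + ½mv² ⇒ v = √(2g(h₁−h₂)) = √(2·6.9·53.0) = 27.0444 m/s = 88.73 ft/s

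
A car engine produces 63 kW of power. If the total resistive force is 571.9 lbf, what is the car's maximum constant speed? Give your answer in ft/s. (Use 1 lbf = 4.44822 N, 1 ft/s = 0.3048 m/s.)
Convert to SI: F = 2543.94 N
P = Fv ⇒ v = P/F = 63000 W/2543.94 N = 24.7648 m/s = 81.25 ft/s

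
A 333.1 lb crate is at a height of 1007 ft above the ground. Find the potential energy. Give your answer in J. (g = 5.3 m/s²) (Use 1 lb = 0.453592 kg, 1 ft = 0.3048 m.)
Convert to SI: m = 151.091 kg, h = 306.934 m
PE = mgh = (151.091)(5.3)(306.934) = 245800 J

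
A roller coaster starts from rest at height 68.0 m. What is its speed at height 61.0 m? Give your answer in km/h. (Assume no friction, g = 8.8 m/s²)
mgh₁ = mgh₂ + ½mv² ⇒ v = √(2g(h₁−h₂)) = √(2·8.8·7.0) = 11.0995 m/s = 39.96 km/h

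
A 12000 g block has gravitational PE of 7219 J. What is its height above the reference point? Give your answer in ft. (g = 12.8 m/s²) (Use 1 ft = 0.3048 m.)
Convert to SI: m = 12.0 kg, PE = 7219.0 J
h = PE/(mg) = 7219.0/(12.0·12.8) = 46.9987 m = 154.2 ft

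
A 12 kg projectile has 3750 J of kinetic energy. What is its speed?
v = √(2·KE/m) = √(2·3750/12) = 25.0 m/s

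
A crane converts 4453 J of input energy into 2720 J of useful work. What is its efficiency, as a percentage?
η = W_out/W_in = 2720/4453 = 61.08%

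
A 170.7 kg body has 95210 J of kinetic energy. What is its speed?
v = √(2·KE/m) = √(2·95210/170.7) = 33.4 m/s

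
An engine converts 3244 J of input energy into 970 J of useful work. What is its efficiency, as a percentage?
η = W_out/W_in = 970/3244 = 29.9%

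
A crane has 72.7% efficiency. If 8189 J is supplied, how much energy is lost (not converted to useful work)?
W_lost = W_in(1 − η) = 8189·(1 − 0.727) = 2236 J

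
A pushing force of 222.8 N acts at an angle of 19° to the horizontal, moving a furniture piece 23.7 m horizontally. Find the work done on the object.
W = F·d·cosθ = (222.8)(23.7)cos(19°) = 4993 J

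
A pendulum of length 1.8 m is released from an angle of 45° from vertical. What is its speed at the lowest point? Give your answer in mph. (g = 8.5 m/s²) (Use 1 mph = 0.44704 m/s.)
h = L(1 − cosθ) = 1.8(1 − cos45°) = 0.527208 m
v = √(2gh) = √(2·8.5·0.527208) = 2.99375 m/s = 6.697 mph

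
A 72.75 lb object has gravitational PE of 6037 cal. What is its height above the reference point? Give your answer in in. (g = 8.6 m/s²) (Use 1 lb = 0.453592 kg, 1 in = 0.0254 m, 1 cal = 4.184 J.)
Convert to SI: m = 32.9988 kg, PE = 25258.8 J
h = PE/(mg) = 25258.8/(32.9988·8.6) = 89.0053 m = 3504 in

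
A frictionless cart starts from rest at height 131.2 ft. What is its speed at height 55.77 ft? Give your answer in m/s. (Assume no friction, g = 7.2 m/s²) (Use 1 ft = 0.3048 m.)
Convert to SI: h₁−h₂ = 22.9911 m
mgh₁ = mgh₂ + ½mv² ⇒ v = √(2g(h₁−h₂)) = √(2·7.2·22.9911) = 18.2 m/s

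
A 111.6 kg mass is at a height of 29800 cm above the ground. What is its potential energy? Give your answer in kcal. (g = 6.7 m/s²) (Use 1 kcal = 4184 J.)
Convert to SI: m = 111.6 kg, h = 298.0 m
PE = mgh = (111.6)(6.7)(298.0) = 222821 J = 53.26 kcal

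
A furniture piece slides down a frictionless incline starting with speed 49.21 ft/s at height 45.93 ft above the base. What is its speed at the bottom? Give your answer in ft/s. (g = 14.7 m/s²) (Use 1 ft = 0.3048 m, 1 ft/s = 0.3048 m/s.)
Convert to SI: v₀ = 14.9992 m/s, h = 13.9995 m
½mv₀² + mgh = ½mv² ⇒ v = √(v₀² + 2gh) = √(14.9992² + 2·14.7·13.9995) = 25.2302 m/s = 82.78 ft/s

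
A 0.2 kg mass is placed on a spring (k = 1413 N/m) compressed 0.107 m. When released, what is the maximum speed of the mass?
½kx² = ½mv² ⇒ v = x√(k/m) = (0.107)√(1413/0.2) = 8.994 m/s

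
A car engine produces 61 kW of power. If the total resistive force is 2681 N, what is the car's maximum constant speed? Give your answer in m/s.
P = Fv ⇒ v = P/F = 61000 W/2681.0 N = 22.75 m/s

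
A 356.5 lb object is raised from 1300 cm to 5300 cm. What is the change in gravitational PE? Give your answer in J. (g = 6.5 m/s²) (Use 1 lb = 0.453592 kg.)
Convert to SI: m = 161.706 kg, Δh = 40.0 m
ΔPE = mgΔh = (161.706)(6.5)(40.0) = 42040 J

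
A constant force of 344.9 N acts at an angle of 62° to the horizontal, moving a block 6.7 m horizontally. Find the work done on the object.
W = F·d·cosθ = (344.9)(6.7)cos(62°) = 1085 J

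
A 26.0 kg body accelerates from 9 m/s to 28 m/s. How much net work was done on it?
W = ΔKE = ½m(v₂² − v₁²) = ½(26.0)(28² − 9²) = 9139.0 J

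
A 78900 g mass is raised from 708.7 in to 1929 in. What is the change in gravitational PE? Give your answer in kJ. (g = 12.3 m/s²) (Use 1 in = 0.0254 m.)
Convert to SI: m = 78.9 kg, Δh = 30.9956 m
ΔPE = mgΔh = (78.9)(12.3)(30.9956) = 30080.3 J = 30.08 kJ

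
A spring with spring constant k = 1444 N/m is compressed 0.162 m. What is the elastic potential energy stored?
PE = ½kx² = ½(1444)(0.162)² = 18.95 J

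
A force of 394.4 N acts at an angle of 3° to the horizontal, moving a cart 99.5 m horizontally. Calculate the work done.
W = F·d·cosθ = (394.4)(99.5)cos(3°) = 39190 J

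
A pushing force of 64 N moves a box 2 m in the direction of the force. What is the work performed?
W = F·d = (64)(2) = 128.0 J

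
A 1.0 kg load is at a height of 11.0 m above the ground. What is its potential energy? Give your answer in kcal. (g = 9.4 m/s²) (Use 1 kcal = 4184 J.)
PE = mgh = (1.0)(9.4)(11.0) = 103.4 J = 0.02471 kcal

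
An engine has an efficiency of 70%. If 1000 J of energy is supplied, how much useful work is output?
W_out = η·W_in = 0.7·1000 = 700.0 J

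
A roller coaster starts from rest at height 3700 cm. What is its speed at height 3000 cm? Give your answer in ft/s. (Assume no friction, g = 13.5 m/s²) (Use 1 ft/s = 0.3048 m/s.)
Convert to SI: h₁−h₂ = 7.0 m
mgh₁ = mgh₂ + ½mv² ⇒ v = √(2g(h₁−h₂)) = √(2·13.5·7.0) = 13.7477 m/s = 45.1 ft/s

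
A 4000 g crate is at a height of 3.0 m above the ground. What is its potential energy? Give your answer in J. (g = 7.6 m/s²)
Convert to SI: m = 4.0 kg, h = 3.0 m
PE = mgh = (4.0)(7.6)(3.0) = 91.2 J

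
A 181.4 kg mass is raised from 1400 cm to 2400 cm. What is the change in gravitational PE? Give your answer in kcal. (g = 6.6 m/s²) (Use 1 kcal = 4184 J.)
Convert to SI: m = 181.4 kg, Δh = 10.0 m
ΔPE = mgΔh = (181.4)(6.6)(10.0) = 11972.4 J = 2.861 kcal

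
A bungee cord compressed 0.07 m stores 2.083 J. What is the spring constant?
k = 2·PE/x² = 2·2.083/(0.07)² = 850.2 N/m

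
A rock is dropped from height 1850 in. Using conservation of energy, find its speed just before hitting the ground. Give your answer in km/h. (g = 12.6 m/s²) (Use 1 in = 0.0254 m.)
Convert to SI: h = 46.99 m
mgh = ½mv² ⇒ v = √(2gh) = √(2·12.6·46.99) = 34.4115 m/s = 123.9 km/h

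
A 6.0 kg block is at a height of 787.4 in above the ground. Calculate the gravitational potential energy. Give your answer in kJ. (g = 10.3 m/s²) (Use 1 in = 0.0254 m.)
Convert to SI: m = 6.0 kg, h = 20.0 m
PE = mgh = (6.0)(10.3)(20.0) = 1236.0 J = 1.236 kJ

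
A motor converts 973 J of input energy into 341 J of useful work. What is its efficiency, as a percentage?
η = W_out/W_in = 341/973 = 35.05%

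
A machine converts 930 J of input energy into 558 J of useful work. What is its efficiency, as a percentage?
η = W_out/W_in = 558/930 = 60.0%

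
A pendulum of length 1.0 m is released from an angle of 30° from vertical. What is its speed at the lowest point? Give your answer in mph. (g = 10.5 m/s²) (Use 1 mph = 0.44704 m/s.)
h = L(1 − cosθ) = 1.0(1 − cos30°) = 0.133975 m
v = √(2gh) = √(2·10.5·0.133975) = 1.67734 m/s = 3.752 mph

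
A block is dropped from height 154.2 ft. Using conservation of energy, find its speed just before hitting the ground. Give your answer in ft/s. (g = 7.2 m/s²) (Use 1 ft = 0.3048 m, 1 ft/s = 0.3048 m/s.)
Convert to SI: h = 47.0002 m
mgh = ½mv² ⇒ v = √(2gh) = √(2·7.2·47.0002) = 26.0154 m/s = 85.35 ft/s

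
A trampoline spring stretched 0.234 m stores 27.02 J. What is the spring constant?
k = 2·PE/x² = 2·27.02/(0.234)² = 986.9 N/m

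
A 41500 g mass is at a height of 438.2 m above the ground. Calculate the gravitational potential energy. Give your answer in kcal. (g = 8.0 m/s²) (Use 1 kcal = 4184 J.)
Convert to SI: m = 41.5 kg, h = 438.2 m
PE = mgh = (41.5)(8.0)(438.2) = 145482 J = 34.77 kcal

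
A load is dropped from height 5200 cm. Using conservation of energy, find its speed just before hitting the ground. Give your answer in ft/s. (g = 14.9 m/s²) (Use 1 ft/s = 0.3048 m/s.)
Convert to SI: h = 52.0 m
mgh = ½mv² ⇒ v = √(2gh) = √(2·14.9·52.0) = 39.365 m/s = 129.2 ft/s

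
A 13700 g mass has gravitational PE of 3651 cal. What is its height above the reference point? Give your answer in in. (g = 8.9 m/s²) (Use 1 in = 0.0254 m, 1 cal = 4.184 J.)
Convert to SI: m = 13.7 kg, PE = 15275.8 J
h = PE/(mg) = 15275.8/(13.7·8.9) = 125.283 m = 4932 in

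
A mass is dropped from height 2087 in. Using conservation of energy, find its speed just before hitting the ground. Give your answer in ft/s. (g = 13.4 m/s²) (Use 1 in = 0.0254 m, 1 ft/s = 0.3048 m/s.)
Convert to SI: h = 53.0098 m
mgh = ½mv² ⇒ v = √(2gh) = √(2·13.4·53.0098) = 37.6917 m/s = 123.7 ft/s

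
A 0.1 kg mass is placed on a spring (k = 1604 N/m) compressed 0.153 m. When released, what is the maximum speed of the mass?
½kx² = ½mv² ⇒ v = x√(k/m) = (0.153)√(1604/0.1) = 19.38 m/s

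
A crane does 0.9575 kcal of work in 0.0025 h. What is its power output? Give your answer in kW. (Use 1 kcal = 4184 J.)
Convert to SI: W = 4006.18 J, t = 9.0 s
P = W/t = 4006.18/9.0 = 445.131 W = 0.4451 kW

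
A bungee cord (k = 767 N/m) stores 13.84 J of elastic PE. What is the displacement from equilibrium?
x = √(2·PE/k) = √(2·13.84/767) = 0.19 m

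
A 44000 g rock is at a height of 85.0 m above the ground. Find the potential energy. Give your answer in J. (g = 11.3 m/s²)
Convert to SI: m = 44.0 kg, h = 85.0 m
PE = mgh = (44.0)(11.3)(85.0) = 42260 J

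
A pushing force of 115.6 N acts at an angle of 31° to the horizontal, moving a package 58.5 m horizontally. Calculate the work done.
W = F·d·cosθ = (115.6)(58.5)cos(31°) = 5797 J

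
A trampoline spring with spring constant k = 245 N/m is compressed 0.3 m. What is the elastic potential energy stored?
PE = ½kx² = ½(245)(0.3)² = 11.03 J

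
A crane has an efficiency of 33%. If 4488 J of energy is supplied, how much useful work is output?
W_out = η·W_in = 0.33·4488 = 1481.04 J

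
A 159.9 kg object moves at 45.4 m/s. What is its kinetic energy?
KE = ½mv² = ½(159.9)(45.4)² = 164800 J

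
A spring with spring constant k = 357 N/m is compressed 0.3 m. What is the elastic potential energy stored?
PE = ½kx² = ½(357)(0.3)² = 16.07 J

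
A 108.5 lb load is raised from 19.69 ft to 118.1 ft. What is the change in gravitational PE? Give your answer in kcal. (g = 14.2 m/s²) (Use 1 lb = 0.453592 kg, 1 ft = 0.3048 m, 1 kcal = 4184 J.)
Convert to SI: m = 49.2147 kg, Δh = 29.9954 m
ΔPE = mgΔh = (49.2147)(14.2)(29.9954) = 20962.2 J = 5.01 kcal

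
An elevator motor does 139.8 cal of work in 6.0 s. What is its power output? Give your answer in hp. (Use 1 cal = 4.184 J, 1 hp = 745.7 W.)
Convert to SI: W = 584.923 J, t = 6.0 s
P = W/t = 584.923/6.0 = 97.4872 W = 0.1307 hp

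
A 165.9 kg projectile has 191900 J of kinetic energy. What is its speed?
v = √(2·KE/m) = √(2·191900/165.9) = 48.1 m/s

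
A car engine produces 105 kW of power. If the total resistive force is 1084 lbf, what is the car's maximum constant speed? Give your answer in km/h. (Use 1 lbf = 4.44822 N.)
Convert to SI: F = 4821.87 N
P = Fv ⇒ v = P/F = 105000 W/4821.87 N = 21.7758 m/s = 78.39 km/h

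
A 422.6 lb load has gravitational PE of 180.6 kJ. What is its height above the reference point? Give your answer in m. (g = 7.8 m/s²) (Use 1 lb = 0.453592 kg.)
Convert to SI: m = 191.688 kg, PE = 180600 J
h = PE/(mg) = 180600/(191.688·7.8) = 120.8 m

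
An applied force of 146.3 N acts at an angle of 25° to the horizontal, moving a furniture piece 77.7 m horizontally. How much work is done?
W = F·d·cosθ = (146.3)(77.7)cos(25°) = 10300 J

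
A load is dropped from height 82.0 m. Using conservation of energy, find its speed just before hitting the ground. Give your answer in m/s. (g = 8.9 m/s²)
mgh = ½mv² ⇒ v = √(2gh) = √(2·8.9·82.0) = 38.2 m/s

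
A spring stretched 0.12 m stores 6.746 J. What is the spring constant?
k = 2·PE/x² = 2·6.746/(0.12)² = 936.9 N/m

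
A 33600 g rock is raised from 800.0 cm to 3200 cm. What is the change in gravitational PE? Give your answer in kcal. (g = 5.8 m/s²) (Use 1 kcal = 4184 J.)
Convert to SI: m = 33.6 kg, Δh = 24.0 m
ΔPE = mgΔh = (33.6)(5.8)(24.0) = 4677.12 J = 1.118 kcal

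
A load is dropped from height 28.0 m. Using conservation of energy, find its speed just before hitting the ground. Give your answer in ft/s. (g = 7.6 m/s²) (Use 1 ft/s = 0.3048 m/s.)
mgh = ½mv² ⇒ v = √(2gh) = √(2·7.6·28.0) = 20.6301 m/s = 67.68 ft/s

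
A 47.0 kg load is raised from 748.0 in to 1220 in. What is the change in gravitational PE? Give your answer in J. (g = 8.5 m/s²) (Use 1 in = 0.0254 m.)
Convert to SI: m = 47.0 kg, Δh = 11.9888 m
ΔPE = mgΔh = (47.0)(8.5)(11.9888) = 4790 J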